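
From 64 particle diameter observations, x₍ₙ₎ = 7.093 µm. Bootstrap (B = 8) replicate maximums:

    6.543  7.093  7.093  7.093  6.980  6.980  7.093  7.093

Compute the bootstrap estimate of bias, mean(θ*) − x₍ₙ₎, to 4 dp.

mean(θ*) = (6.543 + 7.093 + 7.093 + 7.093 + 6.980 + 6.980 + 7.093 + 7.093) / 8 = 6.99600
bias = 6.99600 − 7.093

bias = −0.0970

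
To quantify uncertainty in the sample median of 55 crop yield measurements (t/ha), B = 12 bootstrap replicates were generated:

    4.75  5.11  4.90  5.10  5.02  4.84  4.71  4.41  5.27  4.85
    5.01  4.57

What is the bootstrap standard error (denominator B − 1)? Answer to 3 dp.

Bootstrap SE is the standard deviation of the 12 replicate medians.
Mean of replicates: (4.75 + 5.11 + 4.90 + 5.10 + 5.02 + 4.84 + 4.71 + 4.41 + 5.27 + 4.85 + 5.01 + 4.57) / 12 = 58.5400 / 12 = 4.8783
Sum of squared deviations: (−0.1283)² + (+0.2317)² + (+0.0217)² + (+0.2217)² + (+0.1417)² + (−0.0383)² + (−0.1683)² + (−0.4683)² + (+0.3917)² + (−0.0283)² + (+0.1317)² + (−0.3083)² = 0.6556
Variance = 0.6556 / 11 = 0.0596
SE* = √0.0596

SE* = 0.244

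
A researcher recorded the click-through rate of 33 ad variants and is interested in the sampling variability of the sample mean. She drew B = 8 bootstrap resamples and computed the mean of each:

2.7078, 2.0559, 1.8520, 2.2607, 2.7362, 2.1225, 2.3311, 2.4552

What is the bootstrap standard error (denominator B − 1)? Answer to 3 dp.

SE* = 0.310

Bootstrap SE is the standard deviation of the 8 replicate means.
Mean of replicates: (2.7078 + 2.0559 + 1.8520 + 2.2607 + 2.7362 + 2.1225 + 2.3311 + 2.4552) / 8 = 18.52140 / 8 = 2.31517
Sum of squared deviations: (+0.39263)² + (−0.25928)² + (−0.46317)² + (−0.05448)² + (+0.42103)² + (−0.19267)² + (+0.01593)² + (+0.14003)² = 0.67312
Variance = 0.67312 / 7 = 0.09616
SE* = √0.09616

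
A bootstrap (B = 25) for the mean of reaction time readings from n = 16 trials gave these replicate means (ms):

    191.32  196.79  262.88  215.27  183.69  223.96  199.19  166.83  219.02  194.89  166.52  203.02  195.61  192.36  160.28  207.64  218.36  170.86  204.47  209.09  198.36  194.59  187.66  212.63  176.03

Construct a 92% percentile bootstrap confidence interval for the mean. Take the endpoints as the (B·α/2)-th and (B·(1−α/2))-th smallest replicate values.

Sorted replicates: 160.28, 166.52, 166.83, 170.86, 176.03, 183.69, 187.66, 191.32, 192.36, 194.59, 194.89, 195.61, 196.79, 198.36, 199.19, 203.02, 204.47, 207.64, 209.09, 212.63, 215.27, 218.36, 219.02, 223.96, 262.88
α = 0.08; lower rank = 25 × 0.040 = 1; upper rank = 25 × 0.960 = 24.
The 1st smallest replicate is 160.28; the 24th is 223.96.

(160.28, 223.96)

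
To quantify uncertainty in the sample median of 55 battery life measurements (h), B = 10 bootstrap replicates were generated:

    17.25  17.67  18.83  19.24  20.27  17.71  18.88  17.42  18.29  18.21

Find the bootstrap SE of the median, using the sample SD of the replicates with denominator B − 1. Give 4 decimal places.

Bootstrap SE is the standard deviation of the 10 replicate medians.
Mean of replicates: (17.25 + 17.67 + 18.83 + 19.24 + 20.27 + 17.71 + 18.88 + 17.42 + 18.29 + 18.21) / 10 = 183.77000 / 10 = 18.37700
Sum of squared deviations: (−1.12700)² + (−0.70700)² + (+0.45300)² + (+0.86300)² + (+1.89300)² + (−0.66700)² + (+0.50300)² + (−0.95700)² + (−0.08700)² + (−0.16700)² = 7.95261
Variance = 7.95261 / 9 = 0.88362
SE* = √0.88362

SE* = 0.9400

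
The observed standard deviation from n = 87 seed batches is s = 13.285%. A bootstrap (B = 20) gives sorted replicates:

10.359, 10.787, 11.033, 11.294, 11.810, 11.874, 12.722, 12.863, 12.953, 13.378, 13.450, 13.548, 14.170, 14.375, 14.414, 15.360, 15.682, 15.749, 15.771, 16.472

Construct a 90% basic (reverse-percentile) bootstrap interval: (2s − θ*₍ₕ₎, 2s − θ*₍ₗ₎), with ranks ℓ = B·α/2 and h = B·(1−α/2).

(10.799, 16.211)

Percentile endpoints at ranks 1 and 19: θ*₍1₎ = 10.359, θ*₍19₎ = 15.771.
Basic interval reflects these around s:
  lower = 2 × 13.285 − 15.771 = 10.799
  upper = 2 × 13.285 − 10.359 = 16.211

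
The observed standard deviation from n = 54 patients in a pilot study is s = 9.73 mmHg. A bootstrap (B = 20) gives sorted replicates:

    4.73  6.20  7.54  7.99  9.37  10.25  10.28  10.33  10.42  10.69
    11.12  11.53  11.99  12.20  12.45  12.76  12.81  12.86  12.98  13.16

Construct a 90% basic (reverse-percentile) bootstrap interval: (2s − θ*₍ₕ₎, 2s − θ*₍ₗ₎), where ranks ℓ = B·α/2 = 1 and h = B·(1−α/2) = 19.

Percentile endpoints at ranks 1 and 19: θ*₍1₎ = 4.73, θ*₍19₎ = 12.98.
Basic interval reflects these around s:
  lower = 2 × 9.73 − 12.98 = 6.48
  upper = 2 × 9.73 − 4.73 = 14.73

(6.48, 14.73)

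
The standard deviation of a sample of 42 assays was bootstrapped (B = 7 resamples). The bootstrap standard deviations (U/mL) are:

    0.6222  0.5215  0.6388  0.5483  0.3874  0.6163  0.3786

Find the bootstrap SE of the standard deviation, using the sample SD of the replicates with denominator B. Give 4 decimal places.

SE* = 0.1010

Bootstrap SE is the standard deviation of the 7 replicate standard deviations.
Mean of replicates: (0.6222 + 0.5215 + 0.6388 + 0.5483 + 0.3874 + 0.6163 + 0.3786) / 7 = 3.71310 / 7 = 0.53044
Sum of squared deviations: (+0.09176)² + (−0.00894)² + (+0.10836)² + (+0.01786)² + (−0.14304)² + (+0.08586)² + (−0.15184)² = 0.07145
Variance = 0.07145 / 7 = 0.01021
SE* = √0.01021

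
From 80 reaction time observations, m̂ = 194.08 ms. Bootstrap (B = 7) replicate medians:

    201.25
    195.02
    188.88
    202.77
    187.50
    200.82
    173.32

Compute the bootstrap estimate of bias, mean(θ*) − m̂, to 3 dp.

bias = −1.286

mean(θ*) = (201.25 + 195.02 + 188.88 + 202.77 + 187.50 + 200.82 + 173.32) / 7 = 192.7943
bias = 192.7943 − 194.08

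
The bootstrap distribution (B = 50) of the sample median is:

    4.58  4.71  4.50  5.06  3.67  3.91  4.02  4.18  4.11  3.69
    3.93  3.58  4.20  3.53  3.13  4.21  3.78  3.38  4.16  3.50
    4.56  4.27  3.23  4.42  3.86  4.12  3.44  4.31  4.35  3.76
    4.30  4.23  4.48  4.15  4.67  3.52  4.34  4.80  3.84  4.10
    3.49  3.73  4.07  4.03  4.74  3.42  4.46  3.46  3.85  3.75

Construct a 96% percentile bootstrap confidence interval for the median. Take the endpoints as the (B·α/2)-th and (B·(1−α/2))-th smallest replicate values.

(3.13, 4.80)

Sorted replicates: 3.13, 3.23, 3.38, 3.42, 3.44, 3.46, 3.49, 3.50, 3.52, 3.53, 3.58, 3.67, 3.69, 3.73, 3.75, 3.76, 3.78, 3.84, 3.85, 3.86, 3.91, 3.93, 4.02, 4.03, 4.07, 4.10, 4.11, 4.12, 4.15, 4.16, 4.18, 4.20, 4.21, 4.23, 4.27, 4.30, 4.31, 4.34, 4.35, 4.42, 4.46, 4.48, 4.50, 4.56, 4.58, 4.67, 4.71, 4.74, 4.80, 5.06
α = 0.04; lower rank = 50 × 0.020 = 1; upper rank = 50 × 0.980 = 49.
The 1st smallest replicate is 3.13; the 49th is 4.80.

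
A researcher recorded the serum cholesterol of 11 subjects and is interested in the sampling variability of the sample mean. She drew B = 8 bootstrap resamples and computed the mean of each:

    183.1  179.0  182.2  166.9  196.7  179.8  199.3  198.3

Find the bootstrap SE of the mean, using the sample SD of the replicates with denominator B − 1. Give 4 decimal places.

SE* = 11.4446

Bootstrap SE is the standard deviation of the 8 replicate means.
Mean of replicates: (183.1 + 179.0 + 182.2 + 166.9 + 196.7 + 179.8 + 199.3 + 198.3) / 8 = 1485.30000 / 8 = 185.66250
Sum of squared deviations: (−2.56250)² + (−6.66250)² + (−3.46250)² + (−18.76250)² + (+11.03750)² + (−5.86250)² + (+13.63750)² + (+12.63750)² = 916.85875
Variance = 916.85875 / 7 = 130.97982
SE* = √130.97982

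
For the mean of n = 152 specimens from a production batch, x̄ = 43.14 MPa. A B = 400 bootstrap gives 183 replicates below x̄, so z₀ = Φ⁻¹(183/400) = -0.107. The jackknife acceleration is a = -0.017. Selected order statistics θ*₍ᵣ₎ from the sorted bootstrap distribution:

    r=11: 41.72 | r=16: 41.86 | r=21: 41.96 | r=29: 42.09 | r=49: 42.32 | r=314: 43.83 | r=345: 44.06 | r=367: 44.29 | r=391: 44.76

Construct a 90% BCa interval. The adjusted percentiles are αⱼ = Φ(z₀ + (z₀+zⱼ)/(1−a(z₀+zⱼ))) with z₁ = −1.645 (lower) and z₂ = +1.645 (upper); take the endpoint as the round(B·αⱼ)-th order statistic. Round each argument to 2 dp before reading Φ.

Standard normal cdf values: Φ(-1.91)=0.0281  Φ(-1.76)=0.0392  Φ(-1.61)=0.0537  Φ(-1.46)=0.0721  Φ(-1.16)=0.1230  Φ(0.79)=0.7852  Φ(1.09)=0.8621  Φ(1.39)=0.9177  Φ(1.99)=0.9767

(41.72, 44.29)

Lower: z₀ + z₁ = -0.107 + (-1.645) = -1.752; 1 − a(z₀+z₁) = 1 − (-0.017)(-1.752) = 0.9702; argument = -0.107 + (-1.752)/0.9702 = -1.9128 → -1.91.
α₁ = Φ(-1.91) = 0.0281; rank = round(400 × 0.0281) = 11; θ*₍11₎ = 41.72.
Upper: z₀ + z₂ = 1.538; 1 − a(z₀+z₂) = 1.0261; argument = 1.3918 → 1.39; α₂ = 0.9177; rank = 367; θ*₍367₎ = 44.29.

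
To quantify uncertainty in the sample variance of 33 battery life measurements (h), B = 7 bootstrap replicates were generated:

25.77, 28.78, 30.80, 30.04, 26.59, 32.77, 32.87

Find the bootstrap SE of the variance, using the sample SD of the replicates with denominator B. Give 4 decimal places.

Bootstrap SE is the standard deviation of the 7 replicate variances.
Mean of replicates: (25.77 + 28.78 + 30.80 + 30.04 + 26.59 + 32.77 + 32.87) / 7 = 207.62000 / 7 = 29.66000
Sum of squared deviations: (−3.89000)² + (−0.88000)² + (+1.14000)² + (+0.38000)² + (−3.07000)² + (+3.11000)² + (+3.21000)² = 46.75160
Variance = 46.75160 / 7 = 6.67880
SE* = √6.67880

SE* = 2.5843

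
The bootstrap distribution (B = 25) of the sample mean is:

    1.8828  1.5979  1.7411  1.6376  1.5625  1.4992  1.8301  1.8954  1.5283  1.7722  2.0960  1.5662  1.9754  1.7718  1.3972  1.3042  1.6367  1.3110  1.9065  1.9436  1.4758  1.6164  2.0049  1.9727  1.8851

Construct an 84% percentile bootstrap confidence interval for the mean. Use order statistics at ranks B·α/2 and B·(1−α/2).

(1.3110, 1.9754)

Sorted replicates: 1.3042, 1.3110, 1.3972, 1.4758, 1.4992, 1.5283, 1.5625, 1.5662, 1.5979, 1.6164, 1.6367, 1.6376, 1.7411, 1.7718, 1.7722, 1.8301, 1.8828, 1.8851, 1.8954, 1.9065, 1.9436, 1.9727, 1.9754, 2.0049, 2.0960
α = 0.16; lower rank = 25 × 0.080 = 2; upper rank = 25 × 0.920 = 23.
The 2nd smallest replicate is 1.3110; the 23rd is 1.9754.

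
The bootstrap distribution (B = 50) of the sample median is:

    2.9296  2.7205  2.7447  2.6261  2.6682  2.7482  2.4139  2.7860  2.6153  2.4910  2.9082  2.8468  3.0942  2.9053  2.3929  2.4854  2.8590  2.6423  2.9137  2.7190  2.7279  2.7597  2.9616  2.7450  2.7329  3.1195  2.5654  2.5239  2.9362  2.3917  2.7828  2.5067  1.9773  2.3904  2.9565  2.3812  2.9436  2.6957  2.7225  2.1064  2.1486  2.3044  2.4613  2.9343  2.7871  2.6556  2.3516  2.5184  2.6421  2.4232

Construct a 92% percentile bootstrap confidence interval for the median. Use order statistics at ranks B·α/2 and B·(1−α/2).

(2.1064, 2.9616)

Sorted replicates: 1.9773, 2.1064, 2.1486, 2.3044, 2.3516, 2.3812, 2.3904, 2.3917, 2.3929, 2.4139, 2.4232, 2.4613, 2.4854, 2.4910, 2.5067, 2.5184, 2.5239, 2.5654, 2.6153, 2.6261, 2.6421, 2.6423, 2.6556, 2.6682, 2.6957, 2.7190, 2.7205, 2.7225, 2.7279, 2.7329, 2.7447, 2.7450, 2.7482, 2.7597, 2.7828, 2.7860, 2.7871, 2.8468, 2.8590, 2.9053, 2.9082, 2.9137, 2.9296, 2.9343, 2.9362, 2.9436, 2.9565, 2.9616, 3.0942, 3.1195
α = 0.08; lower rank = 50 × 0.040 = 2; upper rank = 50 × 0.960 = 48.
The 2nd smallest replicate is 2.1064; the 48th is 2.9616.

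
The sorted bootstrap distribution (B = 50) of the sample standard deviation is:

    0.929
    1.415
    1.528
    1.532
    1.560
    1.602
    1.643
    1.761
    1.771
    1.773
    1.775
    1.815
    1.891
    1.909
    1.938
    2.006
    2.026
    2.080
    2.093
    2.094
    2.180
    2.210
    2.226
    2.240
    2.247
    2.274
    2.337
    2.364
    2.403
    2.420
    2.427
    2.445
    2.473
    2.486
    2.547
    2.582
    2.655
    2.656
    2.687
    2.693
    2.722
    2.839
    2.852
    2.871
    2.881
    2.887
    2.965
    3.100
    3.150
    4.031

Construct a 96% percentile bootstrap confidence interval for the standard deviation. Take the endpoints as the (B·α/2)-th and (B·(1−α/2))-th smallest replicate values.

(0.929, 3.150)

α = 0.04; lower rank = 50 × 0.020 = 1; upper rank = 50 × 0.980 = 49.
The 1st smallest replicate is 0.929; the 49th is 3.150.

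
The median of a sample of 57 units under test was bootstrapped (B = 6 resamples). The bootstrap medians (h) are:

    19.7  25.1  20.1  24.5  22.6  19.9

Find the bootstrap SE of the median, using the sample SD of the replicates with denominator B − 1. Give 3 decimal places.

Bootstrap SE is the standard deviation of the 6 replicate medians.
Mean of replicates: (19.7 + 25.1 + 20.1 + 24.5 + 22.6 + 19.9) / 6 = 131.9000 / 6 = 21.9833
Sum of squared deviations: (−2.2833)² + (+3.1167)² + (−1.8833)² + (+2.5167)² + (+0.6167)² + (−2.0833)² = 29.5283
Variance = 29.5283 / 5 = 5.9057
SE* = √5.9057

SE* = 2.430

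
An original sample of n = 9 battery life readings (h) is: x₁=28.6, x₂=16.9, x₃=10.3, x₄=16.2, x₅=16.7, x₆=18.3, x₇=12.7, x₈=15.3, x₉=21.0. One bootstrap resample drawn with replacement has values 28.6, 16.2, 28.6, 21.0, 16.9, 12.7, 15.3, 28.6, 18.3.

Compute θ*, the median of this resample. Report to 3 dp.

Sorted: 12.7, 15.3, 16.2, 16.9, 18.3, 21.0, 28.6, 28.6, 28.6
Median = middle value = 18.300

θ* = 18.300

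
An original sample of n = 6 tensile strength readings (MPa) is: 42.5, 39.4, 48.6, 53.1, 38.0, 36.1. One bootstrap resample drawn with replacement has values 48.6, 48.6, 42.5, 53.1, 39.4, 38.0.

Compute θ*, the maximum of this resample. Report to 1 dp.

θ* = 53.1

Maximum = 53.1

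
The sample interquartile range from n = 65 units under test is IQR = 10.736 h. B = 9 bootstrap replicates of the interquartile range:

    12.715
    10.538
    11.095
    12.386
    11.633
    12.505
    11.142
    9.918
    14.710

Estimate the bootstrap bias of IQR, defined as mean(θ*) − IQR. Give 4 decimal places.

mean(θ*) = (12.715 + 10.538 + 11.095 + 12.386 + 11.633 + 12.505 + 11.142 + 9.918 + 14.710) / 9 = 11.84911
bias = 11.84911 − 10.736

bias = +1.1131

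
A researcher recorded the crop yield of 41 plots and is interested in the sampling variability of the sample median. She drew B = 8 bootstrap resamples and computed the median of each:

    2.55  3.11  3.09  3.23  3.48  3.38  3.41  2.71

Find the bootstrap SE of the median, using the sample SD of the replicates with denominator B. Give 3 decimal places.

Bootstrap SE is the standard deviation of the 8 replicate medians.
Mean of replicates: (2.55 + 3.11 + 3.09 + 3.23 + 3.48 + 3.38 + 3.41 + 2.71) / 8 = 24.9600 / 8 = 3.1200
Sum of squared deviations: (−0.5700)² + (−0.0100)² + (−0.0300)² + (+0.1100)² + (+0.3600)² + (+0.2600)² + (+0.2900)² + (−0.4100)² = 0.7874
Variance = 0.7874 / 8 = 0.0984
SE* = √0.0984

SE* = 0.314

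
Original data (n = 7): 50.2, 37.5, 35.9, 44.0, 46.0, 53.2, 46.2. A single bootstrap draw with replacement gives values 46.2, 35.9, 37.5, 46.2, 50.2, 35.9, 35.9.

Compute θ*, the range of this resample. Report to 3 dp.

Range = 50.2 − 35.9 = 14.300

θ* = 14.300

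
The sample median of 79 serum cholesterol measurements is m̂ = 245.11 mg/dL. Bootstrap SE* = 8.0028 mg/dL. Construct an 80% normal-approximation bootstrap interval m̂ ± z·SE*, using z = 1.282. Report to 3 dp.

Margin = 1.282 × 8.0028 = 10.2596
Interval: 245.11 ± 10.2596

(234.850, 255.370)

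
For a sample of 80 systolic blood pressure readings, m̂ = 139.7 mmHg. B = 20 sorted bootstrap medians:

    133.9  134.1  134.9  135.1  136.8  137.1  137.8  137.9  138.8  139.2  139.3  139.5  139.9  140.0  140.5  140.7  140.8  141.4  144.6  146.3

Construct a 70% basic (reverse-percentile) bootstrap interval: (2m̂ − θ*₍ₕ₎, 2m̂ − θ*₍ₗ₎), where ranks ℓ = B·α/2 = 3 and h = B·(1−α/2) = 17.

(138.6, 144.5)

Percentile endpoints at ranks 3 and 17: θ*₍3₎ = 134.9, θ*₍17₎ = 140.8.
Basic interval reflects these around m̂:
  lower = 2 × 139.7 − 140.8 = 138.6
  upper = 2 × 139.7 − 134.9 = 144.5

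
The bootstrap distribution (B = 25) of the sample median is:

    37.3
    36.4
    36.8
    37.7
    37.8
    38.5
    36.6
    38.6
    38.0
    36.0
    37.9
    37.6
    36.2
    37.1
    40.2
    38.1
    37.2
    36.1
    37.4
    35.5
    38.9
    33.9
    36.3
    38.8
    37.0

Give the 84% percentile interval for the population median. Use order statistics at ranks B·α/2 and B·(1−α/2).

Sorted replicates: 33.9, 35.5, 36.0, 36.1, 36.2, 36.3, 36.4, 36.6, 36.8, 37.0, 37.1, 37.2, 37.3, 37.4, 37.6, 37.7, 37.8, 37.9, 38.0, 38.1, 38.5, 38.6, 38.8, 38.9, 40.2
α = 0.16; lower rank = 25 × 0.080 = 2; upper rank = 25 × 0.920 = 23.
The 2nd smallest replicate is 35.5; the 23rd is 38.8.

(35.5, 38.8)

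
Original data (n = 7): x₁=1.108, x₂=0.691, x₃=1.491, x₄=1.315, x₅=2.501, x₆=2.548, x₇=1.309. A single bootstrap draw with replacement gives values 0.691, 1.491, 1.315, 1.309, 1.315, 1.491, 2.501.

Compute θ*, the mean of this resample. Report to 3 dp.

θ* = 1.445

Mean = (0.691 + 1.491 + 1.315 + 1.309 + 1.315 + 1.491 + 2.501) / 7 = 10.1130 / 7 = 1.445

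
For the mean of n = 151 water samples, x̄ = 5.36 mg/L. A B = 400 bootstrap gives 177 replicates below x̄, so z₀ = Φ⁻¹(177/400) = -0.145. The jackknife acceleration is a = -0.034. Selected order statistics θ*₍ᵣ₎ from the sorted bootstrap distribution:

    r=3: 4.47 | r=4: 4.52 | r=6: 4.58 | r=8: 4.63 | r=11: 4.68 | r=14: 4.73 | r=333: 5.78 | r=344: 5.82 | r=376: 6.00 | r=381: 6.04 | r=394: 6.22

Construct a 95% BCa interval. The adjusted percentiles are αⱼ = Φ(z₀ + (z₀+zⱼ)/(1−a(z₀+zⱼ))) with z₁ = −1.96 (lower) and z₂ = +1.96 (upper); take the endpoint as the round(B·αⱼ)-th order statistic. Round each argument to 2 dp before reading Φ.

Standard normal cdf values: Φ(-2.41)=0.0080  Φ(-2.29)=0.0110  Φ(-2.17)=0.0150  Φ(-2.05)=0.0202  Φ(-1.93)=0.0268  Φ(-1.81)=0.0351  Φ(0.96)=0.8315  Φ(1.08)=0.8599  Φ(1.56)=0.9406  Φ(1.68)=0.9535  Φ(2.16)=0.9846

(4.47, 6.00)

Lower: z₀ + z₁ = -0.145 + (-1.960) = -2.105; 1 − a(z₀+z₁) = 1 − (-0.034)(-2.105) = 0.9284; argument = -0.145 + (-2.105)/0.9284 = -2.4123 → -2.41.
α₁ = Φ(-2.41) = 0.0080; rank = round(400 × 0.0080) = 3; θ*₍3₎ = 4.47.
Upper: z₀ + z₂ = 1.815; 1 − a(z₀+z₂) = 1.0617; argument = 1.5645 → 1.56; α₂ = 0.9406; rank = 376; θ*₍376₎ = 6.00.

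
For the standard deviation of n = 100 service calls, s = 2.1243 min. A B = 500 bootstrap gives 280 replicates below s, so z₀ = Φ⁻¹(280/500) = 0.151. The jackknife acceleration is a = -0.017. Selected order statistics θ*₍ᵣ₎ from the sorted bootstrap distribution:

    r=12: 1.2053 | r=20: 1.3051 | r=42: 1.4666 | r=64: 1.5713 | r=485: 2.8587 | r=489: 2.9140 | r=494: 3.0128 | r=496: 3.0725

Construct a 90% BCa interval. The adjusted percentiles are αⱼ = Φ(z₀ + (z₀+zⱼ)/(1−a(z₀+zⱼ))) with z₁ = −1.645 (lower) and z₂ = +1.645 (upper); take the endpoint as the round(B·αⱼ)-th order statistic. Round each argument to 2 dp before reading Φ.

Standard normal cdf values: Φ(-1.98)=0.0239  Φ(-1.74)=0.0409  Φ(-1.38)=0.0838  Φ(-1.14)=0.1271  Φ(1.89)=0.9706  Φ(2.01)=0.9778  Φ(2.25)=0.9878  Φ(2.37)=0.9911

Lower: z₀ + z₁ = 0.151 + (-1.645) = -1.494; 1 − a(z₀+z₁) = 1 − (-0.017)(-1.494) = 0.9746; argument = 0.151 + (-1.494)/0.9746 = -1.3819 → -1.38.
α₁ = Φ(-1.38) = 0.0838; rank = round(500 × 0.0838) = 42; θ*₍42₎ = 1.4666.
Upper: z₀ + z₂ = 1.796; 1 − a(z₀+z₂) = 1.0305; argument = 1.8938 → 1.89; α₂ = 0.9706; rank = 485; θ*₍485₎ = 2.8587.

(1.4666, 2.8587)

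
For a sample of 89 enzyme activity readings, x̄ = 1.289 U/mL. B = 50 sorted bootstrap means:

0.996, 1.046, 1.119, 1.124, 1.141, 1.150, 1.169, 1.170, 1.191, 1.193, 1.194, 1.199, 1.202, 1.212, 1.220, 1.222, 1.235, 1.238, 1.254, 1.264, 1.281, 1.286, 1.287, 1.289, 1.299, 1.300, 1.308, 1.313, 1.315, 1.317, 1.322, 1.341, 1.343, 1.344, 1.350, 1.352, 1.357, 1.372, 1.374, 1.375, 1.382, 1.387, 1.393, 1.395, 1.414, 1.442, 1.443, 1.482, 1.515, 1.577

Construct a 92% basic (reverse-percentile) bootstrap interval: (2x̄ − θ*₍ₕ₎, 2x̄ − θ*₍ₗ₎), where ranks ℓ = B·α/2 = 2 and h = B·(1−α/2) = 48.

Percentile endpoints at ranks 2 and 48: θ*₍2₎ = 1.046, θ*₍48₎ = 1.482.
Basic interval reflects these around x̄:
  lower = 2 × 1.289 − 1.482 = 1.096
  upper = 2 × 1.289 − 1.046 = 1.532

(1.096, 1.532)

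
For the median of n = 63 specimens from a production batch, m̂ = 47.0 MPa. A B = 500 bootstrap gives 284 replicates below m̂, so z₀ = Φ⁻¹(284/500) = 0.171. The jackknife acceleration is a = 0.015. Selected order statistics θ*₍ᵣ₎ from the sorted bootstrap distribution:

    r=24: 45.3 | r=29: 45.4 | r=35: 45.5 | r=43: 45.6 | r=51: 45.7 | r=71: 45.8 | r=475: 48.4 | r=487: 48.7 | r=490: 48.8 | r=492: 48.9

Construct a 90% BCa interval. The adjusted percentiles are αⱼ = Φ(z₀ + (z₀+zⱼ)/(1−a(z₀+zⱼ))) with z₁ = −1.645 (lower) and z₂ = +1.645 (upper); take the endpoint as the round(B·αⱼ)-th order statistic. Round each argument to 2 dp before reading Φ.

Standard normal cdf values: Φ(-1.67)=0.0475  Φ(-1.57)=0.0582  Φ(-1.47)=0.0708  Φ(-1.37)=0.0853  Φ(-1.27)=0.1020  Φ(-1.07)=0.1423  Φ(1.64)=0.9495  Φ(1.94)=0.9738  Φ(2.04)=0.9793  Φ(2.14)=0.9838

Lower: z₀ + z₁ = 0.171 + (-1.645) = -1.474; 1 − a(z₀+z₁) = 1 − (0.015)(-1.474) = 1.0221; argument = 0.171 + (-1.474)/1.0221 = -1.2711 → -1.27.
α₁ = Φ(-1.27) = 0.1020; rank = round(500 × 0.1020) = 51; θ*₍51₎ = 45.7.
Upper: z₀ + z₂ = 1.816; 1 − a(z₀+z₂) = 0.9728; argument = 2.0379 → 2.04; α₂ = 0.9793; rank = 490; θ*₍490₎ = 48.8.

(45.7, 48.8)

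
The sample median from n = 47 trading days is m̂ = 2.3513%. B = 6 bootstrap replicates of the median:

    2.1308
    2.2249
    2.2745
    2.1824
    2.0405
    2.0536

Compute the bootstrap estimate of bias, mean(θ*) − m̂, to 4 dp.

bias = −0.2002

mean(θ*) = (2.1308 + 2.2249 + 2.2745 + 2.1824 + 2.0405 + 2.0536) / 6 = 2.15112
bias = 2.15112 − 2.3513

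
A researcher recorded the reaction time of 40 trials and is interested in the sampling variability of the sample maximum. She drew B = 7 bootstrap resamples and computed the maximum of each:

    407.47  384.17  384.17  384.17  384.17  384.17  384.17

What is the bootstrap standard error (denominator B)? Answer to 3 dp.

SE* = 8.153

Bootstrap SE is the standard deviation of the 7 replicate maximums.
Mean of replicates: (407.47 + 384.17 + 384.17 + 384.17 + 384.17 + 384.17 + 384.17) / 7 = 2712.4900 / 7 = 387.4986
Sum of squared deviations: (+19.9714)² + (−3.3286)² + (−3.3286)² + (−3.3286)² + (−3.3286)² + (−3.3286)² + (−3.3286)² = 465.3343
Variance = 465.3343 / 7 = 66.4763
SE* = √66.4763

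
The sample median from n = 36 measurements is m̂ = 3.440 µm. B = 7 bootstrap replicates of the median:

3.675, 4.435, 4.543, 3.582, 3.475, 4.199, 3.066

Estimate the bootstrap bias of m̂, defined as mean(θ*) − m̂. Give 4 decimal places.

bias = +0.4136

mean(θ*) = (3.675 + 4.435 + 4.543 + 3.582 + 3.475 + 4.199 + 3.066) / 7 = 3.85357
bias = 3.85357 − 3.440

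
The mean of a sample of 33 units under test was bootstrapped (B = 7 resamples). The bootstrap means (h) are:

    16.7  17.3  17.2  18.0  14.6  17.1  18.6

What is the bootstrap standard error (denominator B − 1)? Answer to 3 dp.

Bootstrap SE is the standard deviation of the 7 replicate means.
Mean of replicates: (16.7 + 17.3 + 17.2 + 18.0 + 14.6 + 17.1 + 18.6) / 7 = 119.5000 / 7 = 17.0714
Sum of squared deviations: (−0.3714)² + (+0.2286)² + (+0.1286)² + (+0.9286)² + (−2.4714)² + (+0.0286)² + (+1.5286)² = 9.5143
Variance = 9.5143 / 6 = 1.5857
SE* = √1.5857

SE* = 1.259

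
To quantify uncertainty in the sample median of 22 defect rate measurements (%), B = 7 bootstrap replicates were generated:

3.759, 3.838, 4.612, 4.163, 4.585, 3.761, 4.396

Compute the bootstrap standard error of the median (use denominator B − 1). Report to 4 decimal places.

SE* = 0.3795

Bootstrap SE is the standard deviation of the 7 replicate medians.
Mean of replicates: (3.759 + 3.838 + 4.612 + 4.163 + 4.585 + 3.761 + 4.396) / 7 = 29.11400 / 7 = 4.15914
Sum of squared deviations: (−0.40014)² + (−0.32114)² + (+0.45286)² + (+0.00386)² + (+0.42586)² + (−0.39814)² + (+0.23686)² = 0.86431
Variance = 0.86431 / 6 = 0.14405
SE* = √0.14405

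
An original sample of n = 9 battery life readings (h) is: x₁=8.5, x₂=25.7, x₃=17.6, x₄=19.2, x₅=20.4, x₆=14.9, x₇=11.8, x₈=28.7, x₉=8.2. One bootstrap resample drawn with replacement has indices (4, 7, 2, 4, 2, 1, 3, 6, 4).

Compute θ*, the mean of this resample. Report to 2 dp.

θ* = 17.98

Resample values: 19.2, 11.8, 25.7, 19.2, 25.7, 8.5, 17.6, 14.9, 19.2.
Mean = (19.2 + 11.8 + 25.7 + 19.2 + 25.7 + 8.5 + 17.6 + 14.9 + 19.2) / 9 = 161.80 / 9 = 17.98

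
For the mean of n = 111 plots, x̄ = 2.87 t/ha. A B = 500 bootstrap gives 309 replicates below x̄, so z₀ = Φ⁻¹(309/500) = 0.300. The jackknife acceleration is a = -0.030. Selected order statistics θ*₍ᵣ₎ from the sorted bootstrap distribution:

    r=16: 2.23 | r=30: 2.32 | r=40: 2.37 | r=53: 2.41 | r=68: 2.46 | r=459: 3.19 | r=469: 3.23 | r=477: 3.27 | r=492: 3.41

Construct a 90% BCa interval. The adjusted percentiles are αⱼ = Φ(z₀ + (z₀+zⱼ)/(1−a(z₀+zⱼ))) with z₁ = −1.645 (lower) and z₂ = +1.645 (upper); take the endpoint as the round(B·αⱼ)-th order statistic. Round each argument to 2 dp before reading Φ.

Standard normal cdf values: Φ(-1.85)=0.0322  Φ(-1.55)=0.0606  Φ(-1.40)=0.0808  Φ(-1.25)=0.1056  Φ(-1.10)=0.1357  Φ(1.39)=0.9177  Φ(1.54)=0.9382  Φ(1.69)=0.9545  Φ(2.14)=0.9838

(2.46, 3.41)

Lower: z₀ + z₁ = 0.300 + (-1.645) = -1.345; 1 − a(z₀+z₁) = 1 − (-0.030)(-1.345) = 0.9597; argument = 0.300 + (-1.345)/0.9597 = -1.1016 → -1.10.
α₁ = Φ(-1.10) = 0.1357; rank = round(500 × 0.1357) = 68; θ*₍68₎ = 2.46.
Upper: z₀ + z₂ = 1.945; 1 − a(z₀+z₂) = 1.0583; argument = 2.1378 → 2.14; α₂ = 0.9838; rank = 492; θ*₍492₎ = 3.41.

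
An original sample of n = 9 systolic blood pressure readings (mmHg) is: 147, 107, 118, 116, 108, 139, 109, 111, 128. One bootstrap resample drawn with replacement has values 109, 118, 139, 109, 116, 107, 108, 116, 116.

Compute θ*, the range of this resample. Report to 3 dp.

θ* = 32.000

Range = 139 − 107 = 32.000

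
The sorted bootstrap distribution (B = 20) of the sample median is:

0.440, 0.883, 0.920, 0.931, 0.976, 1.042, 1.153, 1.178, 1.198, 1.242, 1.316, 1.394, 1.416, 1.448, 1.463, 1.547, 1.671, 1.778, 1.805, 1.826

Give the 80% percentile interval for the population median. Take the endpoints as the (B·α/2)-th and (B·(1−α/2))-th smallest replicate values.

α = 0.20; lower rank = 20 × 0.100 = 2; upper rank = 20 × 0.900 = 18.
The 2nd smallest replicate is 0.883; the 18th is 1.778.

(0.883, 1.778)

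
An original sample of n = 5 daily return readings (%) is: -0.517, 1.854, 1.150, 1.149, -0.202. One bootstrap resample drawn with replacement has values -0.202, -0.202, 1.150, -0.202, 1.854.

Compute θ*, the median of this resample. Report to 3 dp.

Sorted: -0.202, -0.202, -0.202, 1.150, 1.854
Median = middle value = -0.202

θ* = -0.202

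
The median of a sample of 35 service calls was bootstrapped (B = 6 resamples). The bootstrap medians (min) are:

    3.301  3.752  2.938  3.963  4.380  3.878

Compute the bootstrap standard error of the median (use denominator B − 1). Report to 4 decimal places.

SE* = 0.5110

Bootstrap SE is the standard deviation of the 6 replicate medians.
Mean of replicates: (3.301 + 3.752 + 2.938 + 3.963 + 4.380 + 3.878) / 6 = 22.21200 / 6 = 3.70200
Sum of squared deviations: (−0.40100)² + (+0.05000)² + (−0.76400)² + (+0.26100)² + (+0.67800)² + (+0.17600)² = 1.30578
Variance = 1.30578 / 5 = 0.26116
SE* = √0.26116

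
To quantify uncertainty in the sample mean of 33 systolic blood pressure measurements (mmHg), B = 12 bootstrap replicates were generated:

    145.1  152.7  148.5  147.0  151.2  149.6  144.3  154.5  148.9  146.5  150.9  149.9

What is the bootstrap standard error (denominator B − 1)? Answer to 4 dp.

Bootstrap SE is the standard deviation of the 12 replicate means.
Mean of replicates: (145.1 + 152.7 + 148.5 + 147.0 + 151.2 + 149.6 + 144.3 + 154.5 + 148.9 + 146.5 + 150.9 + 149.9) / 12 = 1789.10000 / 12 = 149.09167
Sum of squared deviations: (−3.99167)² + (+3.60833)² + (−0.59167)² + (−2.09167)² + (+2.10833)² + (+0.50833)² + (−4.79167)² + (+5.40833)² + (−0.19167)² + (−2.59167)² + (+1.80833)² + (+0.80833)² = 101.26917
Variance = 101.26917 / 11 = 9.20629
SE* = √9.20629

SE* = 3.0342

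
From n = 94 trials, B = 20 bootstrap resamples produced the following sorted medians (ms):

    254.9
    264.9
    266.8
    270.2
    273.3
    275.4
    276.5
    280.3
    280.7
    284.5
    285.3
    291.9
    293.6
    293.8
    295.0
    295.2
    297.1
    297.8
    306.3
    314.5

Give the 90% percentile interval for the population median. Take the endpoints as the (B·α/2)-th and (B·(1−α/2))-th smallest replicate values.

α = 0.10; lower rank = 20 × 0.050 = 1; upper rank = 20 × 0.950 = 19.
The 1st smallest replicate is 254.9; the 19th is 306.3.

(254.9, 306.3)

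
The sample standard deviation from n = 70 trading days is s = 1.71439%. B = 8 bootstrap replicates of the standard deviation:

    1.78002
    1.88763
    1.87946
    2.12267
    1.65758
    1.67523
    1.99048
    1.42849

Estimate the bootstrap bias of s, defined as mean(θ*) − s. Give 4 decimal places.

bias = +0.0883

mean(θ*) = (1.78002 + 1.88763 + 1.87946 + 2.12267 + 1.65758 + 1.67523 + 1.99048 + 1.42849) / 8 = 1.80269
bias = 1.80269 − 1.71439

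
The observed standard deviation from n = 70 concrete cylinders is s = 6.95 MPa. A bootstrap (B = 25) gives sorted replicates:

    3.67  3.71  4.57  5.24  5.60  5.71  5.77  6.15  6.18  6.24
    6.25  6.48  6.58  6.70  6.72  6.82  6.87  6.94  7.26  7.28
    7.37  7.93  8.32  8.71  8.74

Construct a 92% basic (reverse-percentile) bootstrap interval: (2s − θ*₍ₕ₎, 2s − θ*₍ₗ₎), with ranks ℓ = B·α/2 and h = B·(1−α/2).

(5.19, 10.23)

Percentile endpoints at ranks 1 and 24: θ*₍1₎ = 3.67, θ*₍24₎ = 8.71.
Basic interval reflects these around s:
  lower = 2 × 6.95 − 8.71 = 5.19
  upper = 2 × 6.95 − 3.67 = 10.23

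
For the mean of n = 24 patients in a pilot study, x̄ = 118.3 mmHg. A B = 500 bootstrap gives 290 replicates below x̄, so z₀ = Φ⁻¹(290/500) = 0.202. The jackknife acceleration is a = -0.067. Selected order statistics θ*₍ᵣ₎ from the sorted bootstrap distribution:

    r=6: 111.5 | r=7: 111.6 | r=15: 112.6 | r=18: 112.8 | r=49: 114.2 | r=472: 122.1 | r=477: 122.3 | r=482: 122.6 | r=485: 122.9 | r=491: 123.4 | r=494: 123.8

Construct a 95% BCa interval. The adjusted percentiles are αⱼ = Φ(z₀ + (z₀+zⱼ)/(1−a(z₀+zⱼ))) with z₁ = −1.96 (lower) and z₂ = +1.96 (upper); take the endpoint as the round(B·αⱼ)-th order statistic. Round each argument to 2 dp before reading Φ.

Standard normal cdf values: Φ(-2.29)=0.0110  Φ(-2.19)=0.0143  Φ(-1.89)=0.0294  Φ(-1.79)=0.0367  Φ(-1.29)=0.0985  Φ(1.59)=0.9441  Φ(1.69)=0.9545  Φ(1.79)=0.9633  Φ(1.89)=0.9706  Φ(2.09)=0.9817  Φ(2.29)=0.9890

Lower: z₀ + z₁ = 0.202 + (-1.960) = -1.758; 1 − a(z₀+z₁) = 1 − (-0.067)(-1.758) = 0.8822; argument = 0.202 + (-1.758)/0.8822 = -1.7907 → -1.79.
α₁ = Φ(-1.79) = 0.0367; rank = round(500 × 0.0367) = 18; θ*₍18₎ = 112.8.
Upper: z₀ + z₂ = 2.162; 1 − a(z₀+z₂) = 1.1449; argument = 2.0905 → 2.09; α₂ = 0.9817; rank = 491; θ*₍491₎ = 123.4.

(112.8, 123.4)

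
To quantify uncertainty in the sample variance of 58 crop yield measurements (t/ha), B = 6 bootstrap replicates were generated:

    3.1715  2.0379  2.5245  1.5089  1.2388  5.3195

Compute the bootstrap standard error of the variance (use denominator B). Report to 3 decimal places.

SE* = 1.359

Bootstrap SE is the standard deviation of the 6 replicate variances.
Mean of replicates: (3.1715 + 2.0379 + 2.5245 + 1.5089 + 1.2388 + 5.3195) / 6 = 15.80110 / 6 = 2.63352
Sum of squared deviations: (+0.53798)² + (−0.59562)² + (−0.10902)² + (−1.12462)² + (−1.39472)² + (+2.68598)² = 11.08057
Variance = 11.08057 / 6 = 1.84676
SE* = √1.84676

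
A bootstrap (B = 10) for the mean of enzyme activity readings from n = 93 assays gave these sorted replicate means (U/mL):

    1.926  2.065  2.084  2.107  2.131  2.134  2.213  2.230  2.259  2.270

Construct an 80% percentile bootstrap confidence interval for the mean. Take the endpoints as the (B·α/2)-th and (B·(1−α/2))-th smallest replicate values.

(1.926, 2.259)

α = 0.20; lower rank = 10 × 0.100 = 1; upper rank = 10 × 0.900 = 9.
The 1st smallest replicate is 1.926; the 9th is 2.259.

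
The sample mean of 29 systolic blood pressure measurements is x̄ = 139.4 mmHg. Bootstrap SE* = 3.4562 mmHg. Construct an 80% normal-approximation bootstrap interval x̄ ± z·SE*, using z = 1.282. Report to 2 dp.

(134.97, 143.83)

Margin = 1.282 × 3.4562 = 4.431
Interval: 139.4 ± 4.431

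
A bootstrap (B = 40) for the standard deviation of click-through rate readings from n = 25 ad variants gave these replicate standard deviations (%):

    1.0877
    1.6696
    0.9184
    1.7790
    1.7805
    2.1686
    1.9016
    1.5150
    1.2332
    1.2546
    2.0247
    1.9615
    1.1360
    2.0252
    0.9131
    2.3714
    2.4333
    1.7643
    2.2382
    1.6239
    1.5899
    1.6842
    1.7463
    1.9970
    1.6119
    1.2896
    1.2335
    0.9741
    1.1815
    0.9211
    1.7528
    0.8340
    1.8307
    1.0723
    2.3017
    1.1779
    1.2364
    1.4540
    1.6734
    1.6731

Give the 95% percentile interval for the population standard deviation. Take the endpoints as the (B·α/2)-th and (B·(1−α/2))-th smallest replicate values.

(0.8340, 2.3714)

Sorted replicates: 0.8340, 0.9131, 0.9184, 0.9211, 0.9741, 1.0723, 1.0877, 1.1360, 1.1779, 1.1815, 1.2332, 1.2335, 1.2364, 1.2546, 1.2896, 1.4540, 1.5150, 1.5899, 1.6119, 1.6239, 1.6696, 1.6731, 1.6734, 1.6842, 1.7463, 1.7528, 1.7643, 1.7790, 1.7805, 1.8307, 1.9016, 1.9615, 1.9970, 2.0247, 2.0252, 2.1686, 2.2382, 2.3017, 2.3714, 2.4333
α = 0.05; lower rank = 40 × 0.025 = 1; upper rank = 40 × 0.975 = 39.
The 1st smallest replicate is 0.8340; the 39th is 2.3714.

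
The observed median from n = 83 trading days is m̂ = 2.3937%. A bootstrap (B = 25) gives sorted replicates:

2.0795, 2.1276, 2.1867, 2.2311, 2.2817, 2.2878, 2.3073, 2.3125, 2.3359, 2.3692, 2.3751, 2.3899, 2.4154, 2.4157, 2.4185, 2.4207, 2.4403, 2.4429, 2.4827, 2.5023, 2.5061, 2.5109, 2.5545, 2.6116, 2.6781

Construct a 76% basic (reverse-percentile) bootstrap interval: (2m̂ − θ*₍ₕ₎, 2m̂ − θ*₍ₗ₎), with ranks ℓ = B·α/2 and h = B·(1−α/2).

Percentile endpoints at ranks 3 and 22: θ*₍3₎ = 2.1867, θ*₍22₎ = 2.5109.
Basic interval reflects these around m̂:
  lower = 2 × 2.3937 − 2.5109 = 2.2765
  upper = 2 × 2.3937 − 2.1867 = 2.6007

(2.2765, 2.6007)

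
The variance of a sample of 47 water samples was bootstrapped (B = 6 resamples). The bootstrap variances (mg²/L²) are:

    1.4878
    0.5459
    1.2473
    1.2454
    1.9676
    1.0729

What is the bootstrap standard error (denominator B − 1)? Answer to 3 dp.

Bootstrap SE is the standard deviation of the 6 replicate variances.
Mean of replicates: (1.4878 + 0.5459 + 1.2473 + 1.2454 + 1.9676 + 1.0729) / 6 = 7.56690 / 6 = 1.26115
Sum of squared deviations: (+0.22665)² + (−0.71525)² + (−0.01385)² + (−0.01575)² + (+0.70645)² + (−0.18825)² = 1.09790
Variance = 1.09790 / 5 = 0.21958
SE* = √0.21958

SE* = 0.469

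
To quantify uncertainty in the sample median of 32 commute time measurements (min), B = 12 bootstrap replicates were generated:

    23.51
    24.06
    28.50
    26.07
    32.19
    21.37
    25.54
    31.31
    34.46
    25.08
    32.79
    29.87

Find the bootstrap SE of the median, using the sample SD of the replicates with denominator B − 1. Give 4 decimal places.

SE* = 4.2077

Bootstrap SE is the standard deviation of the 12 replicate medians.
Mean of replicates: (23.51 + 24.06 + 28.50 + 26.07 + 32.19 + 21.37 + 25.54 + 31.31 + 34.46 + 25.08 + 32.79 + 29.87) / 12 = 334.75000 / 12 = 27.89583
Sum of squared deviations: (−4.38583)² + (−3.83583)² + (+0.60417)² + (−1.82583)² + (+4.29417)² + (−6.52583)² + (−2.35583)² + (+3.41417)² + (+6.56417)² + (−2.81583)² + (+4.89417)² + (+1.97417)² = 194.74809
Variance = 194.74809 / 11 = 17.70437
SE* = √17.70437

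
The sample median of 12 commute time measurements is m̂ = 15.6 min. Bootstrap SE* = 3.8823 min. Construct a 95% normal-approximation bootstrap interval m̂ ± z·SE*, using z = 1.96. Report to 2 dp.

(7.99, 23.21)

Margin = 1.96 × 3.8823 = 7.609
Interval: 15.6 ± 7.609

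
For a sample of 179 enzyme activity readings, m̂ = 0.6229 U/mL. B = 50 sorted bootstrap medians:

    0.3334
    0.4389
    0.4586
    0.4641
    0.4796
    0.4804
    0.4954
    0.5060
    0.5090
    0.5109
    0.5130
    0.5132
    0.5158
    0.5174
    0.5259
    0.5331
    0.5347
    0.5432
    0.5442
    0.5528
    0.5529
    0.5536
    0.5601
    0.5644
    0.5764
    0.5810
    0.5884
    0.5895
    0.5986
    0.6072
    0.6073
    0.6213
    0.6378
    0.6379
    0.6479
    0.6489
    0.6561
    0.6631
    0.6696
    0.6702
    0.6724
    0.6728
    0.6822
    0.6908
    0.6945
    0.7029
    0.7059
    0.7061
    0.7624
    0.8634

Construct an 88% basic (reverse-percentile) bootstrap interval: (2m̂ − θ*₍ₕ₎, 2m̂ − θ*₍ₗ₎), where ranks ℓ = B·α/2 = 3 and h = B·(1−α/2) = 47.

(0.5399, 0.7872)

Percentile endpoints at ranks 3 and 47: θ*₍3₎ = 0.4586, θ*₍47₎ = 0.7059.
Basic interval reflects these around m̂:
  lower = 2 × 0.6229 − 0.7059 = 0.5399
  upper = 2 × 0.6229 − 0.4586 = 0.7872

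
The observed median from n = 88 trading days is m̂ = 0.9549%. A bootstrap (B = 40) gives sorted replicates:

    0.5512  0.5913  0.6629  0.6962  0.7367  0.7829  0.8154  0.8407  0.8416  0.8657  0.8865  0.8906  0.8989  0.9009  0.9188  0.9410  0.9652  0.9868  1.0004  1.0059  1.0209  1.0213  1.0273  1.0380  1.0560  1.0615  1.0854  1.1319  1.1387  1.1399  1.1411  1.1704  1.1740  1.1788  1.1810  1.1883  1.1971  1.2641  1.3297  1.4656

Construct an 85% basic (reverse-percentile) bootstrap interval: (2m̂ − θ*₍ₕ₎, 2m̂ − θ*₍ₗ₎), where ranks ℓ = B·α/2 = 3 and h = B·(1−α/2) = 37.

Percentile endpoints at ranks 3 and 37: θ*₍3₎ = 0.6629, θ*₍37₎ = 1.1971.
Basic interval reflects these around m̂:
  lower = 2 × 0.9549 − 1.1971 = 0.7127
  upper = 2 × 0.9549 − 0.6629 = 1.2469

(0.7127, 1.2469)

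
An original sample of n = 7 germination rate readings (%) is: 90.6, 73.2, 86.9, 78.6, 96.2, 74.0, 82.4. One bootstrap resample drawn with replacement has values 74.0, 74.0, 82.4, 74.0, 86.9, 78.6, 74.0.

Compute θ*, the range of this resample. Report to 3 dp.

Range = 86.9 − 74.0 = 12.900

θ* = 12.900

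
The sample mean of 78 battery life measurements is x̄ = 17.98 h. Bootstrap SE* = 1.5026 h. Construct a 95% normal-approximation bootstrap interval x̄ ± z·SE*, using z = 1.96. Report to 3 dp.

Margin = 1.96 × 1.5026 = 2.9451
Interval: 17.98 ± 2.9451

(15.035, 20.925)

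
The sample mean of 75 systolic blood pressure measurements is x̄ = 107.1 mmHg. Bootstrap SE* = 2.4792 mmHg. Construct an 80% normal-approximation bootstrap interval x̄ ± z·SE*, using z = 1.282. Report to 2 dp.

(103.92, 110.28)

Margin = 1.282 × 2.4792 = 3.178
Interval: 107.1 ± 3.178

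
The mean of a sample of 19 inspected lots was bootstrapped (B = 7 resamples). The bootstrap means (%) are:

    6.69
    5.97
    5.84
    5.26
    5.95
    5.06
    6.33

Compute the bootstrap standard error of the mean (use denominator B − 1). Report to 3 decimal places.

SE* = 0.567

Bootstrap SE is the standard deviation of the 7 replicate means.
Mean of replicates: (6.69 + 5.97 + 5.84 + 5.26 + 5.95 + 5.06 + 6.33) / 7 = 41.1000 / 7 = 5.8714
Sum of squared deviations: (+0.8186)² + (+0.0986)² + (−0.0314)² + (−0.6114)² + (+0.0786)² + (−0.8114)² + (+0.4586)² = 1.9295
Variance = 1.9295 / 6 = 0.3216
SE* = √0.3216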